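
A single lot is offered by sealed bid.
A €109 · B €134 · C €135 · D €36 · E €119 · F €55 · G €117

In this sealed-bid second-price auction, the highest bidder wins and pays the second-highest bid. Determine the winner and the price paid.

C pays €134

Bids in order: 135 (C) > 134 (B) > 119 (E) > 117 (G) > 109 (A) > 55 (F) > …
C wins with the highest bid; price is set by the runner-up at €134.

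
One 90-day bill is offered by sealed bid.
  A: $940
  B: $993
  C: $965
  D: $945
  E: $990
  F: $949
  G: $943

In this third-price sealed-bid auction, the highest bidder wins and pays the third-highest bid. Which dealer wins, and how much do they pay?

B pays $965

Bids in order: 993 (B) > 990 (E) > 965 (C) > 949 (F) > 945 (D) > 943 (G) > …
B is highest; pays the third-highest bid, $965.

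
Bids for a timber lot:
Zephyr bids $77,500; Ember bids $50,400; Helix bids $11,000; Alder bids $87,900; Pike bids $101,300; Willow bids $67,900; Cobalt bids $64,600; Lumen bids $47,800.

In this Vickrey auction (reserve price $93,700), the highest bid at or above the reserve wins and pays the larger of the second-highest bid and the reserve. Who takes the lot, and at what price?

Pike pays $93,700

Sorting bids: 101,300 (Pike) > 87,900 (Alder) > 77,500 (Zephyr) > 67,900 (Willow) > 64,600 (Cobalt) > 50,400 (Ember) > …
Highest eligible bid: Pike at $101,300.
Second-highest bid $87,900 is below the reserve $93,700, so the reserve binds → payment $93,700.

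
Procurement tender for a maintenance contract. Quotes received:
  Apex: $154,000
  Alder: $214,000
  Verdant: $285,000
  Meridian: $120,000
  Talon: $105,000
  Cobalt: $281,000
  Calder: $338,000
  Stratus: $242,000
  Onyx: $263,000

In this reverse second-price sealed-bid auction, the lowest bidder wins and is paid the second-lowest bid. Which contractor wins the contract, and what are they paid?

Talon is paid $120,000

Sorting bids: 105,000 (Talon) < 120,000 (Meridian) < 154,000 (Apex) < 214,000 (Alder) < 242,000 (Stratus) < 263,000 (Onyx) < …
Talon wins with the lowest bid; price is set by the runner-up at $120,000.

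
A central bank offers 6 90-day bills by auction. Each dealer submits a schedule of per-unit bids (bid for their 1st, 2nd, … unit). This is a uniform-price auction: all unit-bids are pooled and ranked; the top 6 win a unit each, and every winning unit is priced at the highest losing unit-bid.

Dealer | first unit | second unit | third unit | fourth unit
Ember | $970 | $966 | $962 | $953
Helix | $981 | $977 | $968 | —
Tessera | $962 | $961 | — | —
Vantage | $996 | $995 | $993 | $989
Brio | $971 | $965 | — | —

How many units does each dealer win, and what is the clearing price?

Helix 2, Vantage 4; clearing price $971

Merging the schedules and taking the best 6: 996 (Vantage-1), 995 (Vantage-2), 993 (Vantage-3), 989 (Vantage-4), 981 (Helix-1), 977 (Helix-2)
First bid not allocated: $971.
Allocation: Helix 2, Vantage 4.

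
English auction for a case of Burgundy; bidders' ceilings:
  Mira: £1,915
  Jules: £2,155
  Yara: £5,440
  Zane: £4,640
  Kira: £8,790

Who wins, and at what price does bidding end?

Kira wins at £5,440

Sorting limits: 8,790 (Kira) > 5,440 (Yara) > 4,640 (Zane) > 2,155 (Jules) > 1,915 (Mira)
Yara is the last rival to drop out, at £5,440; Kira remains and wins at that price.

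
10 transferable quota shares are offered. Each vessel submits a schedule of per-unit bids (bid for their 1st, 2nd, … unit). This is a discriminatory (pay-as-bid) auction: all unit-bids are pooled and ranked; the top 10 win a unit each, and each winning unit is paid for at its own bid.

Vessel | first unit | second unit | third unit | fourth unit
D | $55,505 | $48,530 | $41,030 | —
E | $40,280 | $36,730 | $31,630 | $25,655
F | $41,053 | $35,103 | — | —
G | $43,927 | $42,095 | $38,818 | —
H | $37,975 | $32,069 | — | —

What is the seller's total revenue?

Total revenue: $425,943

All unit-bids, highest first — top 10: 55,505 (D-1), 48,530 (D-2), 43,927 (G-1), 42,095 (G-2), 41,053 (F-1), 41,030 (D-3), 40,280 (E-1), 38,818 (G-3), 37,975 (H-1), 36,730 (E-2)
Next rejected bid: $35,103 (not a price — pay-as-bid).
Each winning unit pays its own bid.
Revenue = 55,505 + 48,530 + 43,927 + 42,095 + 41,053 + 41,030 + 40,280 + 38,818 + 37,975 + 36,730 = $425,943.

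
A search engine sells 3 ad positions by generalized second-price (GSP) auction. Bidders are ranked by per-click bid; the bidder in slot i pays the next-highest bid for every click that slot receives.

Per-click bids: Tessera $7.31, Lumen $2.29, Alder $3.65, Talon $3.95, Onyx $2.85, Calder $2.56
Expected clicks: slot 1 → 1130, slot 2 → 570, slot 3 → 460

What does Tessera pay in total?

Sorting advertisers: $7.31 (Tessera) > $3.95 (Talon) > $3.65 (Alder) > $2.85 (Onyx) > …
Tessera holds slot 1 → pays next bid $3.95 × 1130 clicks = $4463.50.

Tessera pays $4463.50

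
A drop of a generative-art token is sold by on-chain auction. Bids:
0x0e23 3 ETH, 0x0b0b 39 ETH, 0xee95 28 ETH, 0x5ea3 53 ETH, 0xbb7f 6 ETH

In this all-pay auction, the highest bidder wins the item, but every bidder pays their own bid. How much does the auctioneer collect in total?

Total revenue: 129 ETH

Rule: the highest bidder wins the item, but every bidder pays their own bid.
Sorting bids: 53 (0x5ea3) > 39 (0x0b0b) > 28 (0xee95) > 6 (0xbb7f) > 3 (0x0e23)
Every bidder forfeits their bid regardless of winning.
Revenue = 3 + 39 + 28 + 53 + 6 = 129 ETH.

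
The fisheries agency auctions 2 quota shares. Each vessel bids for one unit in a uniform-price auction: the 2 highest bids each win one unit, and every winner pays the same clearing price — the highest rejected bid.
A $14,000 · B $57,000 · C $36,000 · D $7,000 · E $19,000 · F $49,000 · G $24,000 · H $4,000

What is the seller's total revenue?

Total revenue: $72,000

Ordering the bids: 57,000 (B), 49,000 (F), 36,000 (C), 24,000 (G), …
The 2 highest are B, F.
Clearing price = highest rejected bid = $36,000.
Total revenue = 2 × $36,000 = $72,000.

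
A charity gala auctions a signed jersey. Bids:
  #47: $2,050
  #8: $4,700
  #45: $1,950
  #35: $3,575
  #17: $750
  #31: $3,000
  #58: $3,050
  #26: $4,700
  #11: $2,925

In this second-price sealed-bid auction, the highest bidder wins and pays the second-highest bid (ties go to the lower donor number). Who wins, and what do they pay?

Second-price sealed-bid auction: the highest bidder wins and pays the second-highest bid.
Bids in order: 4,700 (#8) > 4,700 (#26) > 3,575 (#35) > 3,050 (#58) > 3,000 (#31) > 2,925 (#11) > …
#8 and #26 tie at $4,700; tie-break gives it to #8.
Second-price: #8 pays #26's bid of $4,700.

#8 pays $4,700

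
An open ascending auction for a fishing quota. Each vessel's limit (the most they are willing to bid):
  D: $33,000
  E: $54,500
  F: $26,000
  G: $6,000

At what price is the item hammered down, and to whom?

Rule: the price rises until one bidder remains; the winner pays the price at which the last rival dropped out.
Sorting limits: 54,500 (E) > 33,000 (D) > 26,000 (F) > 6,000 (G)
D is the last rival to drop out, at $33,000; E remains and wins at that price.

E wins at $33,000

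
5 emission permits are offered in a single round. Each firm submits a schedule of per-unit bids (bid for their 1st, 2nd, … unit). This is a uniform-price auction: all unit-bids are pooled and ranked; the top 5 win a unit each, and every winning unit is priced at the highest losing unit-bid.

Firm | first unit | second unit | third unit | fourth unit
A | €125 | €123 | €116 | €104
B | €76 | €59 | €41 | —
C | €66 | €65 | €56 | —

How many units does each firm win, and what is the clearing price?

A 4, B 1; clearing price €66

Pooled unit-bids ranked (top 5): 125 (A-1), 123 (A-2), 116 (A-3), 104 (A-4), 76 (B-1)
First bid not allocated: €66.
Allocation: A 4, B 1.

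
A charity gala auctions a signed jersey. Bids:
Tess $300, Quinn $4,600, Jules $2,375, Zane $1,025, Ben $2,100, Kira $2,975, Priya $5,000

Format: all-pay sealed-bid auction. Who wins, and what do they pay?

Rule: the highest bidder wins the item, but every bidder pays their own bid.
Sorting bids: 5,000 (Priya) > 4,600 (Quinn) > 2,975 (Kira) > 2,375 (Jules) > 2,100 (Ben) > 1,025 (Zane) > …
Priya is highest and takes the item; every bidder forfeits their bid.

Priya pays $5,000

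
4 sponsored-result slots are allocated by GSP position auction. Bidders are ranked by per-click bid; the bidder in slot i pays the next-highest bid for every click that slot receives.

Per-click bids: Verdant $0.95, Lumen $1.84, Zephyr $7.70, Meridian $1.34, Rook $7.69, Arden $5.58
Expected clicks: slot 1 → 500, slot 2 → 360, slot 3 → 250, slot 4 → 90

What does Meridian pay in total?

Per-click bids in order: $7.70 (Zephyr) > $7.69 (Rook) > $5.58 (Arden) > $1.84 (Lumen) > $1.34 (Meridian) > …
Meridian ranks below slot 4 → no slot, pays nothing.

Meridian pays $0.00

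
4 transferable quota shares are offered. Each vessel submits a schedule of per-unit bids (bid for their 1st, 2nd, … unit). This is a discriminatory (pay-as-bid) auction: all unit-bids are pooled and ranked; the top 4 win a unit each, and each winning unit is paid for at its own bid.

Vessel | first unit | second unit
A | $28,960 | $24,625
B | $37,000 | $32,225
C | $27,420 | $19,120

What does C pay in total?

C pays $27,420

Merging the schedules and taking the best 4: 37,000 (B-1), 32,225 (B-2), 28,960 (A-1), 27,420 (C-1)
Next rejected bid: $24,625 (not a price — pay-as-bid).
C's winning unit-bids: 27,420 = $27,420.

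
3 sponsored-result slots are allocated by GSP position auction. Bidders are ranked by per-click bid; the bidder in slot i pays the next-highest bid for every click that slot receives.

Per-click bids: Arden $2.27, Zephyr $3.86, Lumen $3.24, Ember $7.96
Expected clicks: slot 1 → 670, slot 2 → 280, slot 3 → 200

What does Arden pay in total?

Ranked by bid: $7.96 (Ember) > $3.86 (Zephyr) > $3.24 (Lumen) > $2.27 (Arden)
Arden ranks below slot 3 → no slot, pays nothing.

Arden pays $0.00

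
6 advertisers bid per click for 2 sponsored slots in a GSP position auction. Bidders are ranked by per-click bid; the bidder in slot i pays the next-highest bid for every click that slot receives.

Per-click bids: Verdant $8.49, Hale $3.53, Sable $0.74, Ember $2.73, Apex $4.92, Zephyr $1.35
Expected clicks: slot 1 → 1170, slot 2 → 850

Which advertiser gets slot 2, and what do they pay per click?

Apex; $3.53 per click

Per-click bids in order: $8.49 (Verdant) > $4.92 (Apex) > $3.53 (Hale) > …
Slot 2 goes to the second-ranked bidder, Apex, who pays the next bid down: $3.53/click.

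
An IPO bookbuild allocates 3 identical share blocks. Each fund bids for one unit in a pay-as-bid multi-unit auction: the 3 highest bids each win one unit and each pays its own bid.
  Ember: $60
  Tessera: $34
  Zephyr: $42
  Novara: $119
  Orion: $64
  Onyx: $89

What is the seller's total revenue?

Bids ranked high→low: 119 (Novara), 89 (Onyx), 64 (Orion), 60 (Ember), 42 (Zephyr), …
Top 3: Novara, Onyx, Orion.
Total revenue = 119 + 89 + 64 = $272.

Total revenue: $272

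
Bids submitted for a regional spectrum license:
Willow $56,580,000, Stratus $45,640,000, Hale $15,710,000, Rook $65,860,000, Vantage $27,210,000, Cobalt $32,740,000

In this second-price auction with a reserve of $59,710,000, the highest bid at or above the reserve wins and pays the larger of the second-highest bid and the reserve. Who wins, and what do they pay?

Sorting bids: 65,860,000 (Rook) > 56,580,000 (Willow) > 45,640,000 (Stratus) > 32,740,000 (Cobalt) > 27,210,000 (Vantage) > 15,710,000 (Hale)
Highest eligible bid: Rook at $65,860,000.
max(second-highest $56,580,000, reserve $59,710,000) = $59,710,000.

Rook pays $59,710,000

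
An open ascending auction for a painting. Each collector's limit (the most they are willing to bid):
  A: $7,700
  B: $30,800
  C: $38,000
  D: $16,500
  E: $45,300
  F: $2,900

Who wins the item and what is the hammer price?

Limits ranked: 45,300 (E) > 38,000 (C) > 30,800 (B) > 16,500 (D) > 7,700 (A) > 2,900 (F)
C is the last rival to drop out, at $38,000; E remains and wins at that price.

E wins at $38,000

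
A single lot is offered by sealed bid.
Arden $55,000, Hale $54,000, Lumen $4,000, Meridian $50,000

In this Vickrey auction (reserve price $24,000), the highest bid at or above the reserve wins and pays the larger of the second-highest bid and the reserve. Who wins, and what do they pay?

Bids in order: 55,000 (Arden) > 54,000 (Hale) > 50,000 (Meridian) > 4,000 (Lumen)
Highest eligible bid: Arden at $55,000.
Second-highest bid $54,000 exceeds the reserve $24,000 → payment $54,000.

Arden pays $54,000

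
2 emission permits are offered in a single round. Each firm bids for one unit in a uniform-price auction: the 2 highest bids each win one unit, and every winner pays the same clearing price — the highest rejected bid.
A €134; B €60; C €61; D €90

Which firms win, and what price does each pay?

Sorting: 134 (A), 90 (D), 61 (C), 60 (B)
Top 2: A, D.
Clearing price = highest rejected bid = €61.

A, D; each pays €61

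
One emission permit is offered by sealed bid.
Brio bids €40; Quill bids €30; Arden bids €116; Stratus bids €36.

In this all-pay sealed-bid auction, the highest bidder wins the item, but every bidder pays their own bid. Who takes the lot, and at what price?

Arden pays €116

Sorting bids: 116 (Arden) > 40 (Brio) > 36 (Stratus) > 30 (Quill)
Arden wins with the top bid; all bids are sunk regardless.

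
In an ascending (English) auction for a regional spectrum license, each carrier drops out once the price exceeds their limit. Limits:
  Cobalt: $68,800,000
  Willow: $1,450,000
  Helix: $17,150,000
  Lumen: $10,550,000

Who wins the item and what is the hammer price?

Ascending (English) auction: the price rises until one bidder remains; the winner pays the price at which the last rival dropped out.
Limits ranked: 68,800,000 (Cobalt) > 17,150,000 (Helix) > 10,550,000 (Lumen) > 1,450,000 (Willow)
Helix is the last rival to drop out, at $17,150,000; Cobalt remains and wins at that price.

Cobalt wins at $17,150,000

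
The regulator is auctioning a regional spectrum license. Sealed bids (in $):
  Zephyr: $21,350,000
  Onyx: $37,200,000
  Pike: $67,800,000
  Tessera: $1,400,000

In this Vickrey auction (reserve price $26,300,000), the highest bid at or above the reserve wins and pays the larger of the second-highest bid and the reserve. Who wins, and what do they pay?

Bids in order: 67,800,000 (Pike) > 37,200,000 (Onyx) > 21,350,000 (Zephyr) > 1,400,000 (Tessera)
Pike has the top bid at or above the reserve ($67,800,000).
Second-highest bid $37,200,000 exceeds the reserve $26,300,000 → payment $37,200,000.

Pike pays $37,200,000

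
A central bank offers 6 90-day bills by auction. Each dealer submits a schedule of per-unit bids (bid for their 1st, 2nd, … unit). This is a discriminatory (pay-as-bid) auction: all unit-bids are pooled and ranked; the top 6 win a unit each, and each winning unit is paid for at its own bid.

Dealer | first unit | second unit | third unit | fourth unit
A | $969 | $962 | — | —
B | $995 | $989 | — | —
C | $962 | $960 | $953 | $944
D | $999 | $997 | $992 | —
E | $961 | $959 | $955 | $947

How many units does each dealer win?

Pooled unit-bids ranked (top 6): 999 (D-1), 997 (D-2), 995 (B-1), 992 (D-3), 989 (B-2), 969 (A-1)
Next rejected bid: $962 (not a price — pay-as-bid).
Allocation: A 1, B 2, D 3.

A 1, B 2, D 3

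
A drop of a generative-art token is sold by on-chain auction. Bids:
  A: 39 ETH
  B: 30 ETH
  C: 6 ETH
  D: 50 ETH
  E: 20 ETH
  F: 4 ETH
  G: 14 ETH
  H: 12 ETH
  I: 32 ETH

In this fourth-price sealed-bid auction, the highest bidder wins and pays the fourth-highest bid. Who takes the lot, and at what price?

D pays 30 ETH

Rule: the highest bidder wins and pays the fourth-highest bid.
Bids ranked: 50 (D) > 39 (A) > 32 (I) > 30 (B) > 20 (E) > 14 (G) > …
D is highest; pays the fourth-highest bid, 30 ETH.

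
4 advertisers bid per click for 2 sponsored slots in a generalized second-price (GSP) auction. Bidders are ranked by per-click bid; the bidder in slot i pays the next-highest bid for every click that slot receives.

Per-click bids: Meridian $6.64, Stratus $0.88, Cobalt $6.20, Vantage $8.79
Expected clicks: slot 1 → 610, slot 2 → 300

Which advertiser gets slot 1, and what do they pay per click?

Vantage; $6.64 per click

Sorting advertisers: $8.79 (Vantage) > $6.64 (Meridian) > $6.20 (Cobalt) > …
Slot 1 goes to the first-ranked bidder, Vantage, who pays the next bid down: $6.64/click.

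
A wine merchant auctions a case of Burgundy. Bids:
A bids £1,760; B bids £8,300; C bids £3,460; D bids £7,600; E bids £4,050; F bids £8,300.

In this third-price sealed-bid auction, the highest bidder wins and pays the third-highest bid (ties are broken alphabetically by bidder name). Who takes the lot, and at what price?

B pays £7,600

Third-price sealed-bid auction: the highest bidder wins and pays the third-highest bid.
Bids ranked: 8,300 (B) > 8,300 (F) > 7,600 (D) > 4,050 (E) > 3,460 (C) > 1,760 (A)
Tie at £8,300 → B wins by tie-break.
B is highest; pays the third-highest bid, £7,600.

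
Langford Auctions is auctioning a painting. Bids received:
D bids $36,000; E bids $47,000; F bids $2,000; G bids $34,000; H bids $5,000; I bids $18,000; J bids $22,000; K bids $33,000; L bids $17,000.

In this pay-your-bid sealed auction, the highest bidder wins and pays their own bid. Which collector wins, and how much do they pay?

E pays $47,000

Bids in order: 47,000 (E) > 36,000 (D) > 34,000 (G) > 33,000 (K) > 22,000 (J) > 18,000 (I) > …
E has the highest bid and pays exactly that: $47,000.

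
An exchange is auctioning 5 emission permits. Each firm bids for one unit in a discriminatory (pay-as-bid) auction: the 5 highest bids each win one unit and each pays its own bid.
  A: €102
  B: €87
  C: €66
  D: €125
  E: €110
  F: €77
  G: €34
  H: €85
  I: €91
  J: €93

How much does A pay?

A pays €102

Bids ranked high→low: 125 (D), 110 (E), 102 (A), 93 (J), 91 (I), 87 (B), 85 (H), …
Winners (5 units): D, E, A, J, I.
A wins → own bid €102.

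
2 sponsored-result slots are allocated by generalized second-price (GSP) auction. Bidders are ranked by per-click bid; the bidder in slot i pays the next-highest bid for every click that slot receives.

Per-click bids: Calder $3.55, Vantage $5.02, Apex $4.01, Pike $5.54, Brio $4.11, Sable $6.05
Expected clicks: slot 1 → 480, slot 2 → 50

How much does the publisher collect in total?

Per-click bids in order: $6.05 (Sable) > $5.54 (Pike) > $5.02 (Vantage) > …
Slot 1: Sable pays $5.54 × 480 = $2659.20
Slot 2: Pike pays $5.02 × 50 = $251.00
Total = $2910.20

Total revenue: $2910.20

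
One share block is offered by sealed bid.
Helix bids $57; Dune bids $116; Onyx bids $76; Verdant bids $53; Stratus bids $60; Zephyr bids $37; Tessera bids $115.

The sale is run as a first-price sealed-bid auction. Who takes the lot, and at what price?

Rule: the highest bidder wins and pays their own bid.
Bids ranked: 116 (Dune) > 115 (Tessera) > 76 (Onyx) > 60 (Stratus) > 57 (Helix) > 53 (Verdant) > …
Dune has the highest bid and pays exactly that: $116.

Dune pays $116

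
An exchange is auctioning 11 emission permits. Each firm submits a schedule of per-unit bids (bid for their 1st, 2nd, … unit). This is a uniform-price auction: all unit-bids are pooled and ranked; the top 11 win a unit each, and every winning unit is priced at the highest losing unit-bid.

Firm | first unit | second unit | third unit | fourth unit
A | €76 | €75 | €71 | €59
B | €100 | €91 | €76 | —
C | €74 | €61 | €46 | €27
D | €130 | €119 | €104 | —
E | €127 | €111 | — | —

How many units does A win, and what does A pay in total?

Pooled unit-bids ranked (top 11): 130 (D-1), 127 (E-1), 119 (D-2), 111 (E-2), 104 (D-3), 100 (B-1), 91 (B-2), 76 (A-1), 76 (B-3), 75 (A-2), 74 (C-1)
Highest rejected unit-bid = €71.
A wins 2 unit(s) at €71 each.

A: 2 units, pays €142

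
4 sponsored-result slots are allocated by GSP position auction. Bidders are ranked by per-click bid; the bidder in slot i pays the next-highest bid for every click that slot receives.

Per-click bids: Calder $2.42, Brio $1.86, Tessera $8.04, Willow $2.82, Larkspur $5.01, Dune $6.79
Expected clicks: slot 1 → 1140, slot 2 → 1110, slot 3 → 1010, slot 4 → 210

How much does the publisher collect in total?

Total revenue: $16658.10

Sorting advertisers: $8.04 (Tessera) > $6.79 (Dune) > $5.01 (Larkspur) > $2.82 (Willow) > $2.42 (Calder) > …
Slot 1: Tessera pays $6.79 × 1140 = $7740.60
Slot 2: Dune pays $5.01 × 1110 = $5561.10
Slot 3: Larkspur pays $2.82 × 1010 = $2848.20
Slot 4: Willow pays $2.42 × 210 = $508.20
Total = $16658.10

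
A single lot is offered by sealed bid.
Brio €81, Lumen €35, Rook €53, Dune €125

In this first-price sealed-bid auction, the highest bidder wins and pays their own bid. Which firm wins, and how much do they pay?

Sorting bids: 125 (Dune) > 81 (Brio) > 53 (Rook) > 35 (Lumen)
First-price: Dune pays what they bid, €125.

Dune pays €125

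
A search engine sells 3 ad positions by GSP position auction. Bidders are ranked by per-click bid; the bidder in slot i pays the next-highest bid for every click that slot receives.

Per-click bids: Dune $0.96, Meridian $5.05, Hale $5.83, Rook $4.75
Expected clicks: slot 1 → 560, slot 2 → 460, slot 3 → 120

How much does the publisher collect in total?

Sorting advertisers: $5.83 (Hale) > $5.05 (Meridian) > $4.75 (Rook) > $0.96 (Dune)
Slot 1: Hale pays $5.05 × 560 = $2828.00
Slot 2: Meridian pays $4.75 × 460 = $2185.00
Slot 3: Rook pays $0.96 × 120 = $115.20
Total = $5128.20

Total revenue: $5128.20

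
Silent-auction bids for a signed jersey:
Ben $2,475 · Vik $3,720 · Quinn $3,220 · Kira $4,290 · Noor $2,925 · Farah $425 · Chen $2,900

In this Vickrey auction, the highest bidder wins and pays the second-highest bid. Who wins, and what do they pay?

Kira pays $3,720

Sorting bids: 4,290 (Kira) > 3,720 (Vik) > 3,220 (Quinn) > 2,925 (Noor) > 2,900 (Chen) > 2,475 (Ben) > …
Kira is highest; pays the second-highest bid, $3,720.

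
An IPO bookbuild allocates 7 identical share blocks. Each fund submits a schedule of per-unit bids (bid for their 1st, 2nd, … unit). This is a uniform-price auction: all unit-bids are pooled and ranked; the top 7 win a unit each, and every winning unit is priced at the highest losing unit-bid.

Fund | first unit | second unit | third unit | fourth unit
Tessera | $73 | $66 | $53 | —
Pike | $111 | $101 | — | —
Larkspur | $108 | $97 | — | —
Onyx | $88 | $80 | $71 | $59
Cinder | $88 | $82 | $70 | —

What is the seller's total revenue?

Merging the schedules and taking the best 7: 111 (Pike-1), 108 (Larkspur-1), 101 (Pike-2), 97 (Larkspur-2), 88 (Onyx-1), 88 (Cinder-1), 82 (Cinder-2)
The (k+1)-th unit-bid is $80.
Allocation: Cinder 2, Larkspur 2, Onyx 1, Pike 2. Every unit priced at $80.
Revenue = 7 × 80 = $560.

Total revenue: $560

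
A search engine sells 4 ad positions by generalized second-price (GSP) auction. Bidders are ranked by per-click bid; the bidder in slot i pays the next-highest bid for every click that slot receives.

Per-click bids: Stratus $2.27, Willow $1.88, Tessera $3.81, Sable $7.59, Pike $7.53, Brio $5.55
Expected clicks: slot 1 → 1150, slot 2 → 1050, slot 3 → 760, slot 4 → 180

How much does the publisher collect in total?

Total revenue: $17791.20

Sorting advertisers: $7.59 (Sable) > $7.53 (Pike) > $5.55 (Brio) > $3.81 (Tessera) > $2.27 (Stratus) > …
Slot 1: Sable pays $7.53 × 1150 = $8659.50
Slot 2: Pike pays $5.55 × 1050 = $5827.50
Slot 3: Brio pays $3.81 × 760 = $2895.60
Slot 4: Tessera pays $2.27 × 180 = $408.60
Total = $17791.20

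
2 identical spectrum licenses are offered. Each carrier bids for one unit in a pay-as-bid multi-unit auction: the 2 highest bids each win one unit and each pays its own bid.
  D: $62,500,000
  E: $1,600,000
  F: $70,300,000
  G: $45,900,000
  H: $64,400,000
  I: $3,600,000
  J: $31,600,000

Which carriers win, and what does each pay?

Ordering the bids: 70,300,000 (F), 64,400,000 (H), 62,500,000 (D), 45,900,000 (G), …
Winners (2 units): F, H.
Each winner pays its own bid: F $70,300,000, H $64,400,000.

F $70,300,000, H $64,400,000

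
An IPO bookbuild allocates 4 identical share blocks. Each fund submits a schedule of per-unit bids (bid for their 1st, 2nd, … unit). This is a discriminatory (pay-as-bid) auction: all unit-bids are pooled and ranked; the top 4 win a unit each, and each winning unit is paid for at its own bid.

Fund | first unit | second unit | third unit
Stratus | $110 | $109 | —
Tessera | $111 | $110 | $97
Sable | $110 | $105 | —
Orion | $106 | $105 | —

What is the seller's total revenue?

Total revenue: $441

Pooled unit-bids ranked (top 4): 111 (Tessera-1), 110 (Stratus-1), 110 (Tessera-2), 110 (Sable-1)
Next rejected bid: $109 (not a price — pay-as-bid).
Each winning unit pays its own bid.
Revenue = 111 + 110 + 110 + 110 = $441.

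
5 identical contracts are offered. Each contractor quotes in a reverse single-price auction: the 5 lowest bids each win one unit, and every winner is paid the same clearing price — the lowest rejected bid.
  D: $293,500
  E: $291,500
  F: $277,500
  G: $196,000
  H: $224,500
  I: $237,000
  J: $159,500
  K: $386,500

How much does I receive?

I is paid $291,500

Bids ranked low→high: 159,500 (J), 196,000 (G), 224,500 (H), 237,000 (I), 277,500 (F), 291,500 (E), 293,500 (D), …
Winners (5 units): J, G, H, I, F.
Lowest unsuccessful bid: $291,500 → clearing price.
I wins → is paid $291,500.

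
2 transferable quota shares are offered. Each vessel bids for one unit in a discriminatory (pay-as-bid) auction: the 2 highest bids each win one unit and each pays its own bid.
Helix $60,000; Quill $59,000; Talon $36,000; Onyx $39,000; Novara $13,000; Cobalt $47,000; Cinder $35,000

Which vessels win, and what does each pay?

Ordering the bids: 60,000 (Helix), 59,000 (Quill), 47,000 (Cobalt), 39,000 (Onyx), …
Top 2: Helix, Quill.
Each winner pays its own bid: Helix $60,000, Quill $59,000.

Helix $60,000, Quill $59,000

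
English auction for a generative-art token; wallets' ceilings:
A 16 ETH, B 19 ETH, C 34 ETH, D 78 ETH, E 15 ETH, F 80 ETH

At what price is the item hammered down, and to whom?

F wins at 78 ETH

Limits in order: 80 (F) > 78 (D) > 34 (C) > 19 (B) > 16 (A) > 15 (E)
D is the last rival to drop out, at 78 ETH; F remains and wins at that price.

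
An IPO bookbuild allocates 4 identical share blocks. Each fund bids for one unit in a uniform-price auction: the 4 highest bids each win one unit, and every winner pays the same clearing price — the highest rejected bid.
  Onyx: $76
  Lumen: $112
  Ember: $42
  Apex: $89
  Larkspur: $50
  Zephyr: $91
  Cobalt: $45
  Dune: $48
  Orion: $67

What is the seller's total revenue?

Sorting: 112 (Lumen), 91 (Zephyr), 89 (Apex), 76 (Onyx), 67 (Orion), 50 (Larkspur), …
Winners (4 units): Lumen, Zephyr, Apex, Onyx.
Clearing price = highest rejected bid = $67.
Total revenue = 4 × $67 = $268.

Total revenue: $268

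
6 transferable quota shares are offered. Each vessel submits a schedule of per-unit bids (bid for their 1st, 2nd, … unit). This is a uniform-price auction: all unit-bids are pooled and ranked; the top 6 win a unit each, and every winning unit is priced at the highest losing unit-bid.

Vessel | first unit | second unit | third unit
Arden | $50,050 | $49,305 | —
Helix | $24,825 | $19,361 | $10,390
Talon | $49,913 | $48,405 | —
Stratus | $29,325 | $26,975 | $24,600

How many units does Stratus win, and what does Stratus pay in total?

All unit-bids, highest first — top 6: 50,050 (Arden-1), 49,913 (Talon-1), 49,305 (Arden-2), 48,405 (Talon-2), 29,325 (Stratus-1), 26,975 (Stratus-2)
Highest rejected unit-bid = $24,825.
Stratus wins 2 unit(s) at $24,825 each.

Stratus: 2 units, pays $49,650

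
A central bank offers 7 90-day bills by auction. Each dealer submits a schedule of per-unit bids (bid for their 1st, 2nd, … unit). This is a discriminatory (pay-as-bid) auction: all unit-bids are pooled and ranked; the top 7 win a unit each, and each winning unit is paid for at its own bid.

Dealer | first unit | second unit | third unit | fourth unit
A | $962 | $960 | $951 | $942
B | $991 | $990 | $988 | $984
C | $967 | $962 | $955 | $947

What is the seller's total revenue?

Merging the schedules and taking the best 7: 991 (B-1), 990 (B-2), 988 (B-3), 984 (B-4), 967 (C-1), 962 (A-1), 962 (C-2)
Next rejected bid: $960 (not a price — pay-as-bid).
Each winning unit pays its own bid.
Revenue = 991 + 990 + 988 + 984 + 967 + 962 + 962 = $6,844.

Total revenue: $6,844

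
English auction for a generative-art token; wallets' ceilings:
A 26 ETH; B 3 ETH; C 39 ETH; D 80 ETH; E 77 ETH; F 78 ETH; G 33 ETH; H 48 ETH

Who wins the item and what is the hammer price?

Sorting limits: 80 (D) > 78 (F) > 77 (E) > 48 (H) > 39 (C) > 33 (G) > …
F is the last rival to drop out, at 78 ETH; D remains and wins at that price.

D wins at 78 ETH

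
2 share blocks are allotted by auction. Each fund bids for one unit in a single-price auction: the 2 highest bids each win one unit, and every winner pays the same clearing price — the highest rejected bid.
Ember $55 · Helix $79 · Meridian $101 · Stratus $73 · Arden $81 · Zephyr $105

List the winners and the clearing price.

Ordering the bids: 105 (Zephyr), 101 (Meridian), 81 (Arden), 79 (Helix), …
Top 2: Zephyr, Meridian.
First losing bid is Arden's $81, which sets the uniform price.

Zephyr, Meridian; each pays $81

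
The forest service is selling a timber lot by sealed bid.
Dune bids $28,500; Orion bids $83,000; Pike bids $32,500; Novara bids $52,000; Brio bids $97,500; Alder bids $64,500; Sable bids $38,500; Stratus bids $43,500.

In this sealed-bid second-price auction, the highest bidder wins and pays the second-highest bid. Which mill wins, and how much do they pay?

Brio pays $83,000

Bids in order: 97,500 (Brio) > 83,000 (Orion) > 64,500 (Alder) > 52,000 (Novara) > 43,500 (Stratus) > 38,500 (Sable) > …
Second-price: Brio pays Orion's bid of $83,000.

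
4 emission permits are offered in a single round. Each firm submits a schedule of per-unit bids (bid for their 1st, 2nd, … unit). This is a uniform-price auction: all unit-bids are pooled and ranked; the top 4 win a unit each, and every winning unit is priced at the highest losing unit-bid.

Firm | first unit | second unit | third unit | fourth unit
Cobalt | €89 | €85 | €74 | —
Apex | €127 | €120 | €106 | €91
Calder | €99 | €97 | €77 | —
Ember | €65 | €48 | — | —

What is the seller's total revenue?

Pooled unit-bids ranked (top 4): 127 (Apex-1), 120 (Apex-2), 106 (Apex-3), 99 (Calder-1)
Highest rejected unit-bid = €97.
Allocation: Apex 3, Calder 1. Every unit priced at €97.
Revenue = 4 × 97 = €388.

Total revenue: €388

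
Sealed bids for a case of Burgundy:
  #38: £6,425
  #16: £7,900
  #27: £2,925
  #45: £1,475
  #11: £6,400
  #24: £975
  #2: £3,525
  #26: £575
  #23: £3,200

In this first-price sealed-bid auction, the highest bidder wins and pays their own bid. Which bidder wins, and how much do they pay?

#16 pays £7,900

Rule: the highest bidder wins and pays their own bid.
Bids in order: 7,900 (#16) > 6,425 (#38) > 6,400 (#11) > 3,525 (#2) > 3,200 (#23) > 2,925 (#27) > …
#16 has the highest bid and pays exactly that: £7,900.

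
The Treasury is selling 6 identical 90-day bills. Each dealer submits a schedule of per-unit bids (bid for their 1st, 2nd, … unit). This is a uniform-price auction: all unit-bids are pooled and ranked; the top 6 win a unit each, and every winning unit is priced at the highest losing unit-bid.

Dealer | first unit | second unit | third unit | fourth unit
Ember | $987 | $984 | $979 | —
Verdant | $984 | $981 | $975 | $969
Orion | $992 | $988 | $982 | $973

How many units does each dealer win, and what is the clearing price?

Ember 2, Orion 3, Verdant 1; clearing price $981

All unit-bids, highest first — top 6: 992 (Orion-1), 988 (Orion-2), 987 (Ember-1), 984 (Ember-2), 984 (Verdant-1), 982 (Orion-3)
The (k+1)-th unit-bid is $981.
Allocation: Ember 2, Orion 3, Verdant 1.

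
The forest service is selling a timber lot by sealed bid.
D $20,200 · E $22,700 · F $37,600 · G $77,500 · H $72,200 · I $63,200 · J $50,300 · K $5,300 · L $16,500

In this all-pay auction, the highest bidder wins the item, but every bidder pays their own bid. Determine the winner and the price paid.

Bids in order: 77,500 (G) > 72,200 (H) > 63,200 (I) > 50,300 (J) > 37,600 (F) > 22,700 (E) > …
G is highest and takes the item; every bidder forfeits their bid.

G pays $77,500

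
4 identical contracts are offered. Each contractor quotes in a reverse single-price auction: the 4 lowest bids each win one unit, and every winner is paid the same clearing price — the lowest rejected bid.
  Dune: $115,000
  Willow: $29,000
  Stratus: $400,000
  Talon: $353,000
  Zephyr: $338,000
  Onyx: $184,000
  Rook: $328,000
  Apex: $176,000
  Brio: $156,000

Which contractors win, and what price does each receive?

Willow, Dune, Brio, Apex; each is paid $184,000

Ordering the bids: 29,000 (Willow), 115,000 (Dune), 156,000 (Brio), 176,000 (Apex), 184,000 (Onyx), 328,000 (Rook), …
Lowest 4: Willow, Dune, Brio, Apex.
First losing bid is Onyx's $184,000, which sets the uniform price.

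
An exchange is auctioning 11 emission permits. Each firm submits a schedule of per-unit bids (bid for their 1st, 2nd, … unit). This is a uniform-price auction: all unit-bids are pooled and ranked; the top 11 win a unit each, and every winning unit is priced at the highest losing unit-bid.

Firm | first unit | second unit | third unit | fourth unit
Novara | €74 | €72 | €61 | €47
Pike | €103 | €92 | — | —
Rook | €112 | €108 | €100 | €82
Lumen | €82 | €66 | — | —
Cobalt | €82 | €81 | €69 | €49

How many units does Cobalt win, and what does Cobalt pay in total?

Pooled unit-bids ranked (top 11): 112 (Rook-1), 108 (Rook-2), 103 (Pike-1), 100 (Rook-3), 92 (Pike-2), 82 (Rook-4), 82 (Lumen-1), 82 (Cobalt-1), 81 (Cobalt-2), 74 (Novara-1), 72 (Novara-2)
Highest rejected unit-bid = €69.
Cobalt wins 2 unit(s) at €69 each.

Cobalt: 2 units, pays €138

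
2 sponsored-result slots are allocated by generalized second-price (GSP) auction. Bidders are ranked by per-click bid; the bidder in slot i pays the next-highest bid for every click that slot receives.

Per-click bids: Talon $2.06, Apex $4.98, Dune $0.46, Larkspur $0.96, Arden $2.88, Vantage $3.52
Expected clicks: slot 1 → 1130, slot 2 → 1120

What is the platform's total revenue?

Total revenue: $7203.20

Ranked by bid: $4.98 (Apex) > $3.52 (Vantage) > $2.88 (Arden) > …
Slot 1: Apex pays $3.52 × 1130 = $3977.60
Slot 2: Vantage pays $2.88 × 1120 = $3225.60
Total = $7203.20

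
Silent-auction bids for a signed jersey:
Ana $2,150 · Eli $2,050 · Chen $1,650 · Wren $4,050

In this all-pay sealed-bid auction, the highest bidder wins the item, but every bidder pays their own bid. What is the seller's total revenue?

Total revenue: $9,900

Sorting bids: 4,050 (Wren) > 2,150 (Ana) > 2,050 (Eli) > 1,650 (Chen)
Every bidder forfeits their bid regardless of winning.
Revenue = 2,150 + 2,050 + 1,650 + 4,050 = $9,900.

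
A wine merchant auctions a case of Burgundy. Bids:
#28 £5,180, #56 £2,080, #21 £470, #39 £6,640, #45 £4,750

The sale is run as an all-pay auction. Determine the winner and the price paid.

#39 pays £6,640

Rule: the highest bidder wins the item, but every bidder pays their own bid.
Sorting bids: 6,640 (#39) > 5,180 (#28) > 4,750 (#45) > 2,080 (#56) > 470 (#21)
#39 is highest and takes the item; every bidder forfeits their bid.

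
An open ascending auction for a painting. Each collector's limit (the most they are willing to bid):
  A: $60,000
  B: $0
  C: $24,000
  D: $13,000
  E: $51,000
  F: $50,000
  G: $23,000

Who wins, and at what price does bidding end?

Limits in order: 60,000 (A) > 51,000 (E) > 50,000 (F) > 24,000 (C) > 23,000 (G) > 13,000 (D) > …
E is the last rival to drop out, at $51,000; A remains and wins at that price.

A wins at $51,000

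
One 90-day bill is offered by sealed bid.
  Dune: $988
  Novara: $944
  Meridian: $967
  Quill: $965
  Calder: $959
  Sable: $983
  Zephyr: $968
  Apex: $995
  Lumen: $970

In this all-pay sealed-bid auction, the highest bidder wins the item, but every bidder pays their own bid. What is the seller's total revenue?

Total revenue: $8,739

Sorting bids: 995 (Apex) > 988 (Dune) > 983 (Sable) > 970 (Lumen) > 968 (Zephyr) > 967 (Meridian) > …
Apex wins with the top bid; all bids are sunk regardless.
Every bidder forfeits their bid regardless of winning.
Revenue = 988 + 944 + 967 + 965 + 959 + 983 + 968 + 995 + 970 = $8,739.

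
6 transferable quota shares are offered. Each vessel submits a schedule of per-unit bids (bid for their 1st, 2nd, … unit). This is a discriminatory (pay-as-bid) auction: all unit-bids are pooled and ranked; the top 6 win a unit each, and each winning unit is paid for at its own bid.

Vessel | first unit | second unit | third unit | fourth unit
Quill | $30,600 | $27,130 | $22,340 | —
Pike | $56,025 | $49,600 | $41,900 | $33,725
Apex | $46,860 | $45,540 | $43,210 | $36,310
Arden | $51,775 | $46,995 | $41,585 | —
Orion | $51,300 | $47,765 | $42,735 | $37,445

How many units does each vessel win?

All unit-bids, highest first — top 6: 56,025 (Pike-1), 51,775 (Arden-1), 51,300 (Orion-1), 49,600 (Pike-2), 47,765 (Orion-2), 46,995 (Arden-2)
Next rejected bid: $46,860 (not a price — pay-as-bid).
Allocation: Arden 2, Orion 2, Pike 2.

Arden 2, Orion 2, Pike 2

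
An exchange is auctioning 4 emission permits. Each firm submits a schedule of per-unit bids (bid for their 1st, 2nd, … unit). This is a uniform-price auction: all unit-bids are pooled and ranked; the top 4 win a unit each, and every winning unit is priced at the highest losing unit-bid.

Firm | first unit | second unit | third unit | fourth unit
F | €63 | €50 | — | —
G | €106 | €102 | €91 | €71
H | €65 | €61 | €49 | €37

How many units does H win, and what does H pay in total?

Pooled unit-bids ranked (top 4): 106 (G-1), 102 (G-2), 91 (G-3), 71 (G-4)
First bid not allocated: €65.
H wins 0 unit(s) at €65 each.

H: 0 units, pays €0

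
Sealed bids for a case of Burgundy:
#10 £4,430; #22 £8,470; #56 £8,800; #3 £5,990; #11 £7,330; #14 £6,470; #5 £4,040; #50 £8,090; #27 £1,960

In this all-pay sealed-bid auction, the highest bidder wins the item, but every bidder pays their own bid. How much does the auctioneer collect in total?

Total revenue: £55,580

Sorting bids: 8,800 (#56) > 8,470 (#22) > 8,090 (#50) > 7,330 (#11) > 6,470 (#14) > 5,990 (#3) > …
#56 wins with the top bid; all bids are sunk regardless.
Every bidder forfeits their bid regardless of winning.
Revenue = 4,430 + 8,470 + 8,800 + 5,990 + 7,330 + 6,470 + 4,040 + 8,090 + 1,960 = £55,580.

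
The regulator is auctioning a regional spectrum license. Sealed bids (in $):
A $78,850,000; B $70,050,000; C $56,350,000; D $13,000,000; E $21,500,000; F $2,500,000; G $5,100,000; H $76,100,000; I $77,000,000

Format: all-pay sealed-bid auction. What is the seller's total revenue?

Total revenue: $400,450,000

Bids in order: 78,850,000 (A) > 77,000,000 (I) > 76,100,000 (H) > 70,050,000 (B) > 56,350,000 (C) > 21,500,000 (E) > …
A wins with the top bid; all bids are sunk regardless.
Every bidder forfeits their bid regardless of winning.
Revenue = 78,850,000 + 70,050,000 + 56,350,000 + 13,000,000 + 21,500,000 + 2,500,000 + 5,100,000 + 76,100,000 + 77,000,000 = $400,450,000.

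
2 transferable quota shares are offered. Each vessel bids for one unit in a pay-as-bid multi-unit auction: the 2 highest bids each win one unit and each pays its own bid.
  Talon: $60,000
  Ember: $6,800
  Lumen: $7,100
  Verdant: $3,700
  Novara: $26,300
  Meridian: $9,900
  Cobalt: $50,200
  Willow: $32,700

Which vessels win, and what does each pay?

Ordering the bids: 60,000 (Talon), 50,200 (Cobalt), 32,700 (Willow), 26,300 (Novara), …
The 2 highest are Talon, Cobalt.
Each winner pays its own bid: Talon $60,000, Cobalt $50,200.

Talon $60,000, Cobalt $50,200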